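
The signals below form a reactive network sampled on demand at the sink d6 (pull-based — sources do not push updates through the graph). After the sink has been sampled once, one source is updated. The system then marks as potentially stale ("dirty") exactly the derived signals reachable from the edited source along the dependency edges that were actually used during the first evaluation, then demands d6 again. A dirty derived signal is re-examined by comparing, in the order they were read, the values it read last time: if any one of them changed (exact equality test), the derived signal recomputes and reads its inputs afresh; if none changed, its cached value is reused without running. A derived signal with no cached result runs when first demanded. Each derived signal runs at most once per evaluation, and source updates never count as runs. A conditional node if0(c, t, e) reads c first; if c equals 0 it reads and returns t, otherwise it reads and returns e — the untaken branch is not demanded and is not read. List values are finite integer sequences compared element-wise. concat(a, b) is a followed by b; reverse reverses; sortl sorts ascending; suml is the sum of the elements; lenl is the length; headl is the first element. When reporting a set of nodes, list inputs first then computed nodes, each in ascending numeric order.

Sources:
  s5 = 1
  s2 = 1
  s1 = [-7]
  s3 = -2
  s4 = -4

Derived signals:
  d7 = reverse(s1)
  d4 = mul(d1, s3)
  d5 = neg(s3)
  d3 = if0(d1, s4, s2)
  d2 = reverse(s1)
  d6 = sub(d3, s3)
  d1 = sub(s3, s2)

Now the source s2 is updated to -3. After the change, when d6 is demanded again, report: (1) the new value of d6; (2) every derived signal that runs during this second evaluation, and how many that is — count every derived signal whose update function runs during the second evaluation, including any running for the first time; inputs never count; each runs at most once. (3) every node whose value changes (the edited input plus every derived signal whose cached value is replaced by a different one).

d6 now evaluates to -1.
Run set: d1, d3, d6 (3 run).
Changed values: s2, d1, d3, d6.

Initial pass — values computed on the first demand:
  d1 = sub(-2, 1) = -3
  d3 = if0(d1=-3 -> else branch s2) = 1
  d6 = sub(1, -2) = 3

Second demand — change propagation:
  d1: re-runs because s2 1->-3; new result 1.
  d3: re-runs because d1 -3->1; s2 1->-3; new result -3.
  d6: re-runs because d3 1->-3; new result -1.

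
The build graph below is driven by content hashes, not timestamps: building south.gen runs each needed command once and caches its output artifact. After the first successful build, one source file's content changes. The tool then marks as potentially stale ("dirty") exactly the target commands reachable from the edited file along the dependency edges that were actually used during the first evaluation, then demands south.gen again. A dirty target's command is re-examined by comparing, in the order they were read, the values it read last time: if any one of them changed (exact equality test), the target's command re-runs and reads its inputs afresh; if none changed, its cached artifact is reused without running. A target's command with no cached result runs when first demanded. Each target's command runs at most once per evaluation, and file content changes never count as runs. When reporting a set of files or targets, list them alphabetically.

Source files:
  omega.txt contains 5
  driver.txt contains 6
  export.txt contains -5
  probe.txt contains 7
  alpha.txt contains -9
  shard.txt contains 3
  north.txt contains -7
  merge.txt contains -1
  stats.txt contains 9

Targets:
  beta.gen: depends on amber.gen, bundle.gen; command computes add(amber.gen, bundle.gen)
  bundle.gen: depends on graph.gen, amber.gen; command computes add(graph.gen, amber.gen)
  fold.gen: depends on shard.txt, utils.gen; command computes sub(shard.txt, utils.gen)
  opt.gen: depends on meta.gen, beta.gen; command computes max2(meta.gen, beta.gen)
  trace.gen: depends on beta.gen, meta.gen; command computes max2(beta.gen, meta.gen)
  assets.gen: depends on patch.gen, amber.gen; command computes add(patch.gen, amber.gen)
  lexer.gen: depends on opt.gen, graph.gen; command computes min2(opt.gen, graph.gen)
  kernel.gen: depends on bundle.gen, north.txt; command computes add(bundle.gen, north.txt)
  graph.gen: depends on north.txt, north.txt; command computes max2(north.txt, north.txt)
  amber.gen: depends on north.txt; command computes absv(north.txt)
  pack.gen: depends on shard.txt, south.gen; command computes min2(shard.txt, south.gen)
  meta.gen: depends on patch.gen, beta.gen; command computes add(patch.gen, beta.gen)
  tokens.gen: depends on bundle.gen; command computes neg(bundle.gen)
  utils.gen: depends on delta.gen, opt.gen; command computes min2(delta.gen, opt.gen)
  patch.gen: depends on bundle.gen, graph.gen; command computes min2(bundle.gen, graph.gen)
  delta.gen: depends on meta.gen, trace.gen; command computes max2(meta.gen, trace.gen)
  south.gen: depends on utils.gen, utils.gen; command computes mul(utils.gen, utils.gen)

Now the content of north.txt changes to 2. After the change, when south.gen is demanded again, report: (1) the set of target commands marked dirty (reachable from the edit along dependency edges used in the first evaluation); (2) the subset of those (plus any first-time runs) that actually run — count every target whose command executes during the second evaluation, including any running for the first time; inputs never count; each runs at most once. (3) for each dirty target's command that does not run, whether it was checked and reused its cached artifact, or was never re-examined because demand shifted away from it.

Dirty set: amber.gen, beta.gen, bundle.gen, delta.gen, graph.gen, meta.gen, opt.gen, patch.gen, south.gen, trace.gen, utils.gen.
Run set: amber.gen, beta.gen, bundle.gen, delta.gen, graph.gen, meta.gen, opt.gen, patch.gen, south.gen, trace.gen, utils.gen (11 run).
All dirty target commands ended up running.

Initial pass — values computed on the first demand:
  amber.gen = absv(-7) = 7
  graph.gen = max2(-7, -7) = -7
  bundle.gen = add(-7, 7) = 0
  beta.gen = add(7, 0) = 7
  patch.gen = min2(0, -7) = -7
  meta.gen = add(-7, 7) = 0
  opt.gen = max2(0, 7) = 7
  trace.gen = max2(7, 0) = 7
  delta.gen = max2(0, 7) = 7
  utils.gen = min2(7, 7) = 7
  south.gen = mul(7, 7) = 49

Second demand — change propagation:
  amber.gen: re-runs because north.txt -7->2; new result 2.
  graph.gen: re-runs because north.txt -7->2; north.txt -7->2; new result 2.
  bundle.gen: re-runs because graph.gen -7->2; amber.gen 7->2; new result 4.
  beta.gen: re-runs because amber.gen 7->2; bundle.gen 0->4; new result 6.
  patch.gen: re-runs because bundle.gen 0->4; graph.gen -7->2; new result 2.
  meta.gen: re-runs because patch.gen -7->2; beta.gen 7->6; new result 8.
  opt.gen: re-runs because meta.gen 0->8; beta.gen 7->6; new result 8.
  trace.gen: re-runs because beta.gen 7->6; meta.gen 0->8; new result 8.
  delta.gen: re-runs because meta.gen 0->8; trace.gen 7->8; new result 8.
  utils.gen: re-runs because delta.gen 7->8; opt.gen 7->8; new result 8.
  south.gen: re-runs because utils.gen 7->8; utils.gen 7->8; new result 64.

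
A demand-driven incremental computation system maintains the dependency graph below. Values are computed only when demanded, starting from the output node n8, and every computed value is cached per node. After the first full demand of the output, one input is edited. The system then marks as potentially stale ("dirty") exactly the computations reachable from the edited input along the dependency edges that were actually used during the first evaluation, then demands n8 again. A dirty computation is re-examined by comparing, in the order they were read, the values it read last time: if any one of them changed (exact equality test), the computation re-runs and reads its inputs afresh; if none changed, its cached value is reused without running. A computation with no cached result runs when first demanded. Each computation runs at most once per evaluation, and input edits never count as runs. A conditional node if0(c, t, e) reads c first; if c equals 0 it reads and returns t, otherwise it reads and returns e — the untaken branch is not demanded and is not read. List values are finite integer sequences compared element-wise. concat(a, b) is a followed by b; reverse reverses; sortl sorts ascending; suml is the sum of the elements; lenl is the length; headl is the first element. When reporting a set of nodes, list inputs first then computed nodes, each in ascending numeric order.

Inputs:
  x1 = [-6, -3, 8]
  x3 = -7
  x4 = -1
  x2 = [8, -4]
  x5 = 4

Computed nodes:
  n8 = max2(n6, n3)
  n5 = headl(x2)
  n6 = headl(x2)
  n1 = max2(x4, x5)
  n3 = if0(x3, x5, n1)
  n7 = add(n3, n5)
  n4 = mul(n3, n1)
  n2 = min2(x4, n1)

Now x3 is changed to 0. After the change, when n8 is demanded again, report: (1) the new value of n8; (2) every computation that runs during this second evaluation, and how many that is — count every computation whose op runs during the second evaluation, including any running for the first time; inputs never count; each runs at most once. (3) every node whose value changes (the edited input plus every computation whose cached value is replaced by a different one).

First evaluation (everything demanded from the output):
  n1 = max2(-1, 4) = 4
  n3 = if0(x3=-7 -> else branch n1) = 4
  n6 = headl([8, -4]) = 8
  n8 = max2(8, 4) = 8

Propagation after the edit:
  n3: runs — x3 -7->0; result 4 (same value as before).
  n8: checked — values it read are unchanged (n6 unchanged, n3 unchanged); reused cached 8 without running.

Key observation: the change is absorbed at n3 — it re-runs but produces the same value, and the output's value is unchanged.

New value of n8: 8.
Computations that run: n3 — 1 in total.
Values that change: x3.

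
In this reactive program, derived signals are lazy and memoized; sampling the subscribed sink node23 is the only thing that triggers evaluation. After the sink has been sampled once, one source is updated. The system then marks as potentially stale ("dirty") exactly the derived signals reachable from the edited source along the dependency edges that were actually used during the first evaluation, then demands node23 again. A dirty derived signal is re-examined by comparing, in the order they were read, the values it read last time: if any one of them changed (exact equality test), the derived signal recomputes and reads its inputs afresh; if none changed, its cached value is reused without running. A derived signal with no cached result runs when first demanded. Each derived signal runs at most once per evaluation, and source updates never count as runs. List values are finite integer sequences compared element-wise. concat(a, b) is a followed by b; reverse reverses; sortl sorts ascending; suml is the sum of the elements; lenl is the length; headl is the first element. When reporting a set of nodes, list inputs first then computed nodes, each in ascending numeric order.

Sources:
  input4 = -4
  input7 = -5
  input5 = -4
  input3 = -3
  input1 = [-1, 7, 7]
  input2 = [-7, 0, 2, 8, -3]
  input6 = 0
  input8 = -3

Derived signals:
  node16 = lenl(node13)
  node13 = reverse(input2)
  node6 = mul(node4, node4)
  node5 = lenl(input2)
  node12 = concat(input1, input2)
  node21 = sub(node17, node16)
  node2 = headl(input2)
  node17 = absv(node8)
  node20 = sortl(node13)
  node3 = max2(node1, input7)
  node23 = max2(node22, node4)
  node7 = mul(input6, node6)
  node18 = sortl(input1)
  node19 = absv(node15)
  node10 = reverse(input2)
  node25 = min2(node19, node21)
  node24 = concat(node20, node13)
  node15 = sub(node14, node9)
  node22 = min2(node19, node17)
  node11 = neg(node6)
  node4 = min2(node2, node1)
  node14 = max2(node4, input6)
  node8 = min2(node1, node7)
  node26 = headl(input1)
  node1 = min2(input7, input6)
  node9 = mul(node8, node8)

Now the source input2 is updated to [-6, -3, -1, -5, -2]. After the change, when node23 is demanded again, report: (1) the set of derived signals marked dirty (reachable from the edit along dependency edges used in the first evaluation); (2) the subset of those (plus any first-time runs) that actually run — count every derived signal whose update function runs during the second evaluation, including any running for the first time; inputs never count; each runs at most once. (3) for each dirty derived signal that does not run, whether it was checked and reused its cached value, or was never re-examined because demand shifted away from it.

The edit dirties: node2, node4, node6, node7, node8, node9, node14, node15, node17, node19, node22, node23.
6 derived signals run: node2, node4, node6, node7, node14, node23.
Cache hits after checking: node8, node9, node15, node17, node19, node22.
Note where the cutoff bites: node8 is checked, finds nothing changed, and keeps its cache.

First demand of the output computes:
  node1 = min2(-5, 0) = -5
  node2 = headl([-7, 0, 2, 8, -3]) = -7
  node4 = min2(-7, -5) = -7
  node6 = mul(-7, -7) = 49
  node7 = mul(0, 49) = 0
  node8 = min2(-5, 0) = -5
  node9 = mul(-5, -5) = 25
  node14 = max2(-7, 0) = 0
  node15 = sub(0, 25) = -25
  node17 = absv(-5) = 5
  node19 = absv(-25) = 25
  node22 = min2(25, 5) = 5
  node23 = max2(5, -7) = 5

After the edit, cleaning proceeds:
  node2: a read changed (input2 [-7, 0, 2, 8, -3]->[-6, -3, -1, -5, -2]) — executes, giving -6.
  node4: a read changed (node2 -7->-6) — executes, giving -6.
  node6: a read changed (node4 -7->-6; node4 -7->-6) — executes, giving 36.
  node7: a read changed (node6 49->36) — executes, giving 0 — identical to its old value.
  node8: dirty, but its reads are unchanged (node1 unchanged, node7 unchanged); cached -5 stands.
  node9: dirty, but its reads are unchanged (node8 unchanged, node8 unchanged); cached 25 stands.
  node14: a read changed (node4 -7->-6) — executes, giving 0 — identical to its old value.
  node15: dirty, but its reads are unchanged (node14 unchanged, node9 unchanged); cached -25 stands.
  node17: dirty, but its reads are unchanged (node8 unchanged); cached 5 stands.
  node19: dirty, but its reads are unchanged (node15 unchanged); cached 25 stands.
  node22: dirty, but its reads are unchanged (node19 unchanged, node17 unchanged); cached 5 stands.
  node23: a read changed (node4 -7->-6) — executes, giving 5 — identical to its old value.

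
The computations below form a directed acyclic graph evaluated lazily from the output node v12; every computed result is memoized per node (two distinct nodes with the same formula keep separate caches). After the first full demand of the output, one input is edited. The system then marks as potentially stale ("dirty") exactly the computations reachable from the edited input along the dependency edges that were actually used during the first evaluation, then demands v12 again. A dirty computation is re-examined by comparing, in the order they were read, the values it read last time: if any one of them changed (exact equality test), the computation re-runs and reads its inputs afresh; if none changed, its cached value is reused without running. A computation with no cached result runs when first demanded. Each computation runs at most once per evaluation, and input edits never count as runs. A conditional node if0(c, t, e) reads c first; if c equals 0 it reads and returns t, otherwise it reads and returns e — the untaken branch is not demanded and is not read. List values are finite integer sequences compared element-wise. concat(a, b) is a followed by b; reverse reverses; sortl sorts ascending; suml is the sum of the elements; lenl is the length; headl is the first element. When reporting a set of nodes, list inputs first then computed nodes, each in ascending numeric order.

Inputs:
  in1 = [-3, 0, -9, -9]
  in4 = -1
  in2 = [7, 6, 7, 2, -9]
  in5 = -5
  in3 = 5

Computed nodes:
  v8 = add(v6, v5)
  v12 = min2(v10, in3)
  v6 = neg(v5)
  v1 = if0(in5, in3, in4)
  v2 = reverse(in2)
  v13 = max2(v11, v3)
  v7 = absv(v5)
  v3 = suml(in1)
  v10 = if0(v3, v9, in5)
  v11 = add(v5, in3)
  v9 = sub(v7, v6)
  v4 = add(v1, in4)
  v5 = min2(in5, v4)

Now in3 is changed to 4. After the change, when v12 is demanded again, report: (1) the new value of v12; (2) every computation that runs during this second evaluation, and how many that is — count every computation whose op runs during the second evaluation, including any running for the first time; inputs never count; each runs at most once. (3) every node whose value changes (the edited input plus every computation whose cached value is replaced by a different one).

Demanding v12 again yields -5.
1 computations run: v12.
The nodes whose values change: in3.

First demand of the output computes:
  v3 = suml([-3, 0, -9, -9]) = -21
  v10 = if0(v3=-21 -> else branch in5) = -5
  v12 = min2(-5, 5) = -5

After the edit, cleaning proceeds:
  v12: a read changed (in3 5->4) — executes, giving -5 — identical to its old value.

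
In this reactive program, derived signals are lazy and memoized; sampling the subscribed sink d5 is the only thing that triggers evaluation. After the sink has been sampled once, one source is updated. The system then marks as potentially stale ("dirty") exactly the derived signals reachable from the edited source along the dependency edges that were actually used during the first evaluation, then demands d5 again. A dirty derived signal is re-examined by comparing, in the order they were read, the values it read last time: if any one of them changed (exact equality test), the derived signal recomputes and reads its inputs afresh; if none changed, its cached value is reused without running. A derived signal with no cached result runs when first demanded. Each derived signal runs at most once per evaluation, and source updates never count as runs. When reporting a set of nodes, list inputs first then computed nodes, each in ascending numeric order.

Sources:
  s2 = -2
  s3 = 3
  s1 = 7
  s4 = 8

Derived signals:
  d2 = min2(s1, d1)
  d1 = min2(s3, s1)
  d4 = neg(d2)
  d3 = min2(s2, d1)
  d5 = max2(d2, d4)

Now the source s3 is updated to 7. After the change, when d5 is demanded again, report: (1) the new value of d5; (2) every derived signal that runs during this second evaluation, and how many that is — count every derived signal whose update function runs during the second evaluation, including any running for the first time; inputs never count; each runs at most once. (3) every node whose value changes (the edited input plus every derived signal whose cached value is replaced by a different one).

Demanding d5 again yields 7.
4 derived signals run: d1, d2, d4, d5.
The nodes whose values change: s3, d1, d2, d4, d5.

First demand of the output computes:
  d1 = min2(3, 7) = 3
  d2 = min2(7, 3) = 3
  d4 = neg(3) = -3
  d5 = max2(3, -3) = 3

After the edit, cleaning proceeds:
  d1: a read changed (s3 3->7) — executes, giving 7.
  d2: a read changed (d1 3->7) — executes, giving 7.
  d4: a read changed (d2 3->7) — executes, giving -7.
  d5: a read changed (d2 3->7; d4 -3->-7) — executes, giving 7.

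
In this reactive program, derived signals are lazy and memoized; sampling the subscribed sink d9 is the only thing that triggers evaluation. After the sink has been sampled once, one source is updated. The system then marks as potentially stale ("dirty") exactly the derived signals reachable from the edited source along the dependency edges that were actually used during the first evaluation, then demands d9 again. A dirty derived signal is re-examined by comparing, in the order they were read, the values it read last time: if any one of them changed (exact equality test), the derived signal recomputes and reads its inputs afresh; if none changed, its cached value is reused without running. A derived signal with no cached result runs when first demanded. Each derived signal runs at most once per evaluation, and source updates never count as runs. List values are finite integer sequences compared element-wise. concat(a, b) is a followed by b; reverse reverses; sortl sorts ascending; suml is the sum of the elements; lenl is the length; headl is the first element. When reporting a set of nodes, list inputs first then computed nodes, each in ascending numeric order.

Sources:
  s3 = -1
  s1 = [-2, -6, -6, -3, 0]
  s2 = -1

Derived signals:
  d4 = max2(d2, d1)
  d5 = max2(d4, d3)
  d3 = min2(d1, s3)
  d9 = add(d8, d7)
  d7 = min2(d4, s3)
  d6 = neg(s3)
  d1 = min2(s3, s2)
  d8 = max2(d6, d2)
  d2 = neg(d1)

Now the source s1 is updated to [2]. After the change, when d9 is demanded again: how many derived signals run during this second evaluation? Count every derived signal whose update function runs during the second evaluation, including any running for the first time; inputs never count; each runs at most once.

First demand of the output computes:
  d1 = min2(-1, -1) = -1
  d2 = neg(-1) = 1
  d4 = max2(1, -1) = 1
  d6 = neg(-1) = 1
  d7 = min2(1, -1) = -1
  d8 = max2(1, 1) = 1
  d9 = add(1, -1) = 0

After the edit, cleaning proceeds:
  no node depends on s1 at all; the second demand re-runs nothing.

Note the shortcut — nothing in the graph depends on s1 at all, so no recomputation happens.

0 derived signals run: none.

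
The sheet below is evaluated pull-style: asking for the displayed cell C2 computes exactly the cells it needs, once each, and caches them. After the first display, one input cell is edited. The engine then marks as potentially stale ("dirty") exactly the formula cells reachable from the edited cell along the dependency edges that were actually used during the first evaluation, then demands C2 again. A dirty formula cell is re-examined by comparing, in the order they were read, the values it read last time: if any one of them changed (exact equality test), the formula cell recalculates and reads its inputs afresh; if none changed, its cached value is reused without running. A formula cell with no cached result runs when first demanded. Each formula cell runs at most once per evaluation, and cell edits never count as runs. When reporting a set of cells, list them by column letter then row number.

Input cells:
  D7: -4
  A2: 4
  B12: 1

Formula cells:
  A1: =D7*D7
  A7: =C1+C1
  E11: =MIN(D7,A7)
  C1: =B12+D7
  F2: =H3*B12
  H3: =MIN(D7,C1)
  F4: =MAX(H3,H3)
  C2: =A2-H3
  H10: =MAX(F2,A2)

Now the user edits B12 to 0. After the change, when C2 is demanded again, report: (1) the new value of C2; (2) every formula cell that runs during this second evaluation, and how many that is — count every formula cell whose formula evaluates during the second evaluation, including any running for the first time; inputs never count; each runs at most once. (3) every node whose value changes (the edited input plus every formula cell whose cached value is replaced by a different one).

First demand of the output computes:
  C1 = 1 + -4 = -3
  H3 = MIN(-4, -3) = -4
  C2 = 4 - -4 = 8

After the edit, cleaning proceeds:
  C1: a read changed (B12 1->0) — executes, giving -4.
  H3: a read changed (C1 -3->-4) — executes, giving -4 — identical to its old value.
  C2: dirty, but its reads are unchanged (A2 unchanged, H3 unchanged); cached 8 stands.

Note the absorption at H3: it re-runs yet its value is the same, leaving the output's value untouched.

Demanding C2 again yields 8.
2 formula cells run: C1, H3.
The nodes whose values change: B12, C1.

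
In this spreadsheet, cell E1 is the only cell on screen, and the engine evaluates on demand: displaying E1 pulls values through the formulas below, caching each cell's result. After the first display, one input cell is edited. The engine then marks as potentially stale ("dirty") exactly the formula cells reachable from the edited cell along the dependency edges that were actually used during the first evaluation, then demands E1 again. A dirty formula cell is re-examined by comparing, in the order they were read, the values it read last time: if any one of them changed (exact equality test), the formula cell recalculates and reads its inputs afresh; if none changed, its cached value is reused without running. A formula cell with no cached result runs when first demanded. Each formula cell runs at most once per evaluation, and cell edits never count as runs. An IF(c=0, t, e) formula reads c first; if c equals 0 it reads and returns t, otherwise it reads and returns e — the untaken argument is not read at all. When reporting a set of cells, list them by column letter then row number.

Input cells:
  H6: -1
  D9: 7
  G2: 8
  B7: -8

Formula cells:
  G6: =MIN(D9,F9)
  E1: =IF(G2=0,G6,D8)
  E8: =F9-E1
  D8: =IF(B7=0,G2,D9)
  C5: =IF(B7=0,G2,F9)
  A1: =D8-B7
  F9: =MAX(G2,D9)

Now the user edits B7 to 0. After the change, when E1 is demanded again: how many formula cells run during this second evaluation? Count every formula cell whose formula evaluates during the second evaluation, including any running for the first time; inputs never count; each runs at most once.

Initial pass — values computed on the first demand:
  D8 = IF(B7=0: B7=-8 -> else branch D9) = 7
  E1 = IF(G2=0: G2=8 -> else branch D8) = 7

Second demand — change propagation:
  D8: re-runs because B7 -8->0; new result 8.
  E1: re-runs because D8 7->8; new result 8.

Run set: D8, E1 (2 run).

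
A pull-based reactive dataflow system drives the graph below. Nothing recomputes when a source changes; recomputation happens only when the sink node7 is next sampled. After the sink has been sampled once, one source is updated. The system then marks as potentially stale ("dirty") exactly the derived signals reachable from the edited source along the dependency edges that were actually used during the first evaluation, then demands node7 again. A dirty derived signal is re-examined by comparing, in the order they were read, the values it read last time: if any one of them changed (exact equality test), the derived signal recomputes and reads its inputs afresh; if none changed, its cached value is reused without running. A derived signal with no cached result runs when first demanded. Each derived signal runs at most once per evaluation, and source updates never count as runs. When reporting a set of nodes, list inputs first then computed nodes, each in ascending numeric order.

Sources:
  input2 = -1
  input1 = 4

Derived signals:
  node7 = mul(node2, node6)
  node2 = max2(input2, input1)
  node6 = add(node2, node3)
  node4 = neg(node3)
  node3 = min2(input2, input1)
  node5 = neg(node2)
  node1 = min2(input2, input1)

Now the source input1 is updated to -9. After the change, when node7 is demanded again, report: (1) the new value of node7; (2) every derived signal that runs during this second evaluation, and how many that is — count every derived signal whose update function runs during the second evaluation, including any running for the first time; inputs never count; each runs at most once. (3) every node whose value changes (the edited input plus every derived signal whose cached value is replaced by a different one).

First evaluation (everything demanded from the output):
  node2 = max2(-1, 4) = 4
  node3 = min2(-1, 4) = -1
  node6 = add(4, -1) = 3
  node7 = mul(4, 3) = 12

Propagation after the edit:
  node2: runs — input1 4->-9; result -1.
  node3: runs — input1 4->-9; result -9.
  node6: runs — node2 4->-1; node3 -1->-9; result -10.
  node7: runs — node2 4->-1; node6 3->-10; result 10.

New value of node7: 10.
Derived signals that run: node2, node3, node6, node7 — 4 in total.
Values that change: input1, node2, node3, node6, node7.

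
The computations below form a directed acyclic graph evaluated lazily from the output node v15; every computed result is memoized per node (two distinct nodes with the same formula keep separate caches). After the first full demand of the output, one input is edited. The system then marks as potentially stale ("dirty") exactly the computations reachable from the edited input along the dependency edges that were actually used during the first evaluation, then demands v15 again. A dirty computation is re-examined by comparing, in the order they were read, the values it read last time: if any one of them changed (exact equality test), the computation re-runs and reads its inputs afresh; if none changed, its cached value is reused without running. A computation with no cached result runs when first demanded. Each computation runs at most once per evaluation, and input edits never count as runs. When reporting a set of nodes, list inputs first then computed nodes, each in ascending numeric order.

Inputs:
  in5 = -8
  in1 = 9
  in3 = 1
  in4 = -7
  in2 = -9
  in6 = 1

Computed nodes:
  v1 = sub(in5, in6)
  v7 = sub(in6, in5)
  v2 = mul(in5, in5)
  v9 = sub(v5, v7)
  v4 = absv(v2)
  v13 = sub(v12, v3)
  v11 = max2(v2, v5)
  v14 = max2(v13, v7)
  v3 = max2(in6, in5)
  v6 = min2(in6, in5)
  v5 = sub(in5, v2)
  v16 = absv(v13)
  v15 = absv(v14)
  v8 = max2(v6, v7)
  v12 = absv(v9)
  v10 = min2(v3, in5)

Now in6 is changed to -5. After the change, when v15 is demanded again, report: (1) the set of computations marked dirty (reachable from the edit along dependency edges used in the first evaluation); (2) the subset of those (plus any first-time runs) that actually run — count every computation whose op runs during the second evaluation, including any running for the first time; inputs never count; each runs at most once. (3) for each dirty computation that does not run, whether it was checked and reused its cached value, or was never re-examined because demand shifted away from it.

The edit dirties: v3, v7, v9, v12, v13, v14, v15.
6 computations run: v3, v7, v9, v12, v13, v14.
Cache hits after checking: v15.
Note where the cutoff bites: v15 is checked, finds nothing changed, and keeps its cache.

First demand of the output computes:
  v2 = mul(-8, -8) = 64
  v3 = max2(1, -8) = 1
  v5 = sub(-8, 64) = -72
  v7 = sub(1, -8) = 9
  v9 = sub(-72, 9) = -81
  v12 = absv(-81) = 81
  v13 = sub(81, 1) = 80
  v14 = max2(80, 9) = 80
  v15 = absv(80) = 80

After the edit, cleaning proceeds:
  v3: a read changed (in6 1->-5) — executes, giving -5.
  v7: a read changed (in6 1->-5) — executes, giving 3.
  v9: a read changed (v7 9->3) — executes, giving -75.
  v12: a read changed (v9 -81->-75) — executes, giving 75.
  v13: a read changed (v12 81->75; v3 1->-5) — executes, giving 80 — identical to its old value.
  v14: a read changed (v7 9->3) — executes, giving 80 — identical to its old value.
  v15: dirty, but its reads are unchanged (v14 unchanged); cached 80 stands.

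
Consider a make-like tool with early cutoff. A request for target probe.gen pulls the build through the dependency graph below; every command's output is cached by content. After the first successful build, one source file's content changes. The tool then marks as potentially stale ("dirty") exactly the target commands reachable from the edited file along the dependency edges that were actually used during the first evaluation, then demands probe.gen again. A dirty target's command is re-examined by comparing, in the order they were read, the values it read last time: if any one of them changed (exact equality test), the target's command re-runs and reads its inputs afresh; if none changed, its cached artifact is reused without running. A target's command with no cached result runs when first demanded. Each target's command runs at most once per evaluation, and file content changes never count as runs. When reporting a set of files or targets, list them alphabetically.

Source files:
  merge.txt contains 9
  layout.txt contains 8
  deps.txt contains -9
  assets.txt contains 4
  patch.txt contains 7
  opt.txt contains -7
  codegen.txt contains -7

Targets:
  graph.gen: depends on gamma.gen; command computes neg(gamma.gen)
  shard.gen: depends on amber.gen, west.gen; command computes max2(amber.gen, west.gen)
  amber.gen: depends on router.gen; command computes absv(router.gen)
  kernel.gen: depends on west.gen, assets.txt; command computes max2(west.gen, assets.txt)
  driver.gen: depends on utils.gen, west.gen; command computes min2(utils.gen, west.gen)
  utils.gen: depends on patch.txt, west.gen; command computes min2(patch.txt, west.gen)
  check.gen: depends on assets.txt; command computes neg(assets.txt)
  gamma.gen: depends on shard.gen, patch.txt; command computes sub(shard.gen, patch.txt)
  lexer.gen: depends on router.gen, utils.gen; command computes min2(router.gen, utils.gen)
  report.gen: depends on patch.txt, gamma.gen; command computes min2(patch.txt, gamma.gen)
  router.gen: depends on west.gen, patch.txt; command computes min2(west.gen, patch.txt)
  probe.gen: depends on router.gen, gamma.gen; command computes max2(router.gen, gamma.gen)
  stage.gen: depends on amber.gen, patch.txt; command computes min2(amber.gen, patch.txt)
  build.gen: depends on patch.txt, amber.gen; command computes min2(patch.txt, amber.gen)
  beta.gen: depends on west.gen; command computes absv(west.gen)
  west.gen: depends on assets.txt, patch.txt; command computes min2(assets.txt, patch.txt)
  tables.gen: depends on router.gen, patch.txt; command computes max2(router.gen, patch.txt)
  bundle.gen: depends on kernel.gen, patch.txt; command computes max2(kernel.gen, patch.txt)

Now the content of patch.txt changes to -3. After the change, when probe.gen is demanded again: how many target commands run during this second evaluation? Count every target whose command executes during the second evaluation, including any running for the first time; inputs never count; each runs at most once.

First demand of the output computes:
  west.gen = min2(4, 7) = 4
  router.gen = min2(4, 7) = 4
  amber.gen = absv(4) = 4
  shard.gen = max2(4, 4) = 4
  gamma.gen = sub(4, 7) = -3
  probe.gen = max2(4, -3) = 4

After the edit, cleaning proceeds:
  west.gen: a read changed (patch.txt 7->-3) — executes, giving -3.
  router.gen: a read changed (west.gen 4->-3; patch.txt 7->-3) — executes, giving -3.
  amber.gen: a read changed (router.gen 4->-3) — executes, giving 3.
  shard.gen: a read changed (amber.gen 4->3; west.gen 4->-3) — executes, giving 3.
  gamma.gen: a read changed (shard.gen 4->3; patch.txt 7->-3) — executes, giving 6.
  probe.gen: a read changed (router.gen 4->-3; gamma.gen -3->6) — executes, giving 6.

6 target commands run: amber.gen, gamma.gen, probe.gen, router.gen, shard.gen, west.gen.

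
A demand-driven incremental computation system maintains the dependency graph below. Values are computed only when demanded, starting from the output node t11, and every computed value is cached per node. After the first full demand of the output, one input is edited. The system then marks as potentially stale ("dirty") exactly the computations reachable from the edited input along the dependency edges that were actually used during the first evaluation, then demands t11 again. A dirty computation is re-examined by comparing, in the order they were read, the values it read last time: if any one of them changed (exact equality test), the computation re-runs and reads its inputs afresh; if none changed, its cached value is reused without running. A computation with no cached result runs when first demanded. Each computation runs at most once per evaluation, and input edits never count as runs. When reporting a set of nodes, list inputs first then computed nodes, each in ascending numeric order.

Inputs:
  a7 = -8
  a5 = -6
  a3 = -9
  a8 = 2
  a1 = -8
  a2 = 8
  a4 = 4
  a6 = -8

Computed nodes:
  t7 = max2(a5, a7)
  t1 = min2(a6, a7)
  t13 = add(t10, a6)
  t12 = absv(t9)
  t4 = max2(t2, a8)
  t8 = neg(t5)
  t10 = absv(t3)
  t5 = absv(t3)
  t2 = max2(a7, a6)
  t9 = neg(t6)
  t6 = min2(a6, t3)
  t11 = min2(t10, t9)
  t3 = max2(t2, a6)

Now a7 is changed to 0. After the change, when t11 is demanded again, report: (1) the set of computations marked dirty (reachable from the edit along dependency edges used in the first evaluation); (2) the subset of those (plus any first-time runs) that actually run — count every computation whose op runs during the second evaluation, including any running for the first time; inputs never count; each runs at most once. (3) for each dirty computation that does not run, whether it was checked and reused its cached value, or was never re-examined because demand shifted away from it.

First evaluation (everything demanded from the output):
  t2 = max2(-8, -8) = -8
  t3 = max2(-8, -8) = -8
  t6 = min2(-8, -8) = -8
  t9 = neg(-8) = 8
  t10 = absv(-8) = 8
  t11 = min2(8, 8) = 8

Propagation after the edit:
  t2: runs — a7 -8->0; result 0.
  t3: runs — t2 -8->0; result 0.
  t6: runs — t3 -8->0; result -8 (same value as before).
  t9: checked — values it read are unchanged (t6 unchanged); reused cached 8 without running.
  t10: runs — t3 -8->0; result 0.
  t11: runs — t10 8->0; result 0.

Key observation: the cutoff stops propagation at t9 — its inputs' values are unchanged, so it reuses its cache.

Marked dirty: t2, t3, t6, t9, t10, t11.
Computations that run: t2, t3, t6, t10, t11 — 5 in total.
Checked but reused from cache: t9.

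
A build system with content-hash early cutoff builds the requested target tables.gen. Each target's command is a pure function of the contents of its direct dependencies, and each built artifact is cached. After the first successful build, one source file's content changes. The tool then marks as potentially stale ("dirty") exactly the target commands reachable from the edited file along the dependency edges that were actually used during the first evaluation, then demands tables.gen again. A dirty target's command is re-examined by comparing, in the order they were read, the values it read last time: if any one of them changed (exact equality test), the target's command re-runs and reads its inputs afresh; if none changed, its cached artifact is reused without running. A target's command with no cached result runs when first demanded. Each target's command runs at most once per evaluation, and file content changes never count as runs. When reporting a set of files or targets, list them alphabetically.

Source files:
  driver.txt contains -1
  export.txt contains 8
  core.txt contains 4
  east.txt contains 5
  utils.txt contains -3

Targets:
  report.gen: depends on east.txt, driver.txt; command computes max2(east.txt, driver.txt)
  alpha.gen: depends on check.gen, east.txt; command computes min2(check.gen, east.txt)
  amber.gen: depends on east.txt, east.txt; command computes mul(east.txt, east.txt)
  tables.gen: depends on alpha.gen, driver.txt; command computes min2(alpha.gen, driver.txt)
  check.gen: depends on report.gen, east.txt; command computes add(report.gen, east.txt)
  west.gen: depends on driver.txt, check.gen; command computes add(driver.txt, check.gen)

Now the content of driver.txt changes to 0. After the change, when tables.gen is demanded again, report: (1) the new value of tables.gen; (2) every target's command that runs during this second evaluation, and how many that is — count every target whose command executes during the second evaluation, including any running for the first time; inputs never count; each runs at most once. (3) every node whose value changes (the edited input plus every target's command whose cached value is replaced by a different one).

New value of tables.gen: 0.
Target commands that run: report.gen, tables.gen — 2 in total.
Values that change: driver.txt, tables.gen.
Key observation: the cutoff stops propagation at check.gen — its inputs' values are unchanged, so it reuses its cache.

First evaluation (everything demanded from the output):
  report.gen = max2(5, -1) = 5
  check.gen = add(5, 5) = 10
  alpha.gen = min2(10, 5) = 5
  tables.gen = min2(5, -1) = -1

Propagation after the edit:
  report.gen: runs — driver.txt -1->0; result 5 (same value as before).
  check.gen: checked — values it read are unchanged (report.gen unchanged, east.txt unchanged); reused cached 10 without running.
  alpha.gen: checked — values it read are unchanged (check.gen unchanged, east.txt unchanged); reused cached 5 without running.
  tables.gen: runs — driver.txt -1->0; result 0.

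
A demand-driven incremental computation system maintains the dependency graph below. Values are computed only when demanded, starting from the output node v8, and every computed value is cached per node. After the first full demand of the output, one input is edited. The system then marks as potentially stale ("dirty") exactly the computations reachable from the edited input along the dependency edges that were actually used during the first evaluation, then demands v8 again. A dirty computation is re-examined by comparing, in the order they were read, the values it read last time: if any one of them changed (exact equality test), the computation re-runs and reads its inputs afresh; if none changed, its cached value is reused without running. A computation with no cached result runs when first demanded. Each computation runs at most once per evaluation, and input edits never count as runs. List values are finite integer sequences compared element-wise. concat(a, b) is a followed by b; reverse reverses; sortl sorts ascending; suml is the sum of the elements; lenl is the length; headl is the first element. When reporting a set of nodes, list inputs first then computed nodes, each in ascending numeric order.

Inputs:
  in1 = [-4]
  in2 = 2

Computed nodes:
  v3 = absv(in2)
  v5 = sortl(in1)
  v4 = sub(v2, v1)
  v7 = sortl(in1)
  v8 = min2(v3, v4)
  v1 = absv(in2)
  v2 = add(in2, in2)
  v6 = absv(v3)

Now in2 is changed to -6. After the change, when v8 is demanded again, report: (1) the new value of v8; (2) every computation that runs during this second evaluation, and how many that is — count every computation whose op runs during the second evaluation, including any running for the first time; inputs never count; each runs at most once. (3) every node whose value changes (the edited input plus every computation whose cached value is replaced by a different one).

New value of v8: -18.
Computations that run: v1, v2, v3, v4, v8 — 5 in total.
Values that change: in2, v1, v2, v3, v4, v8.

First evaluation (everything demanded from the output):
  v1 = absv(2) = 2
  v2 = add(2, 2) = 4
  v3 = absv(2) = 2
  v4 = sub(4, 2) = 2
  v8 = min2(2, 2) = 2

Propagation after the edit:
  v1: runs — in2 2->-6; result 6.
  v2: runs — in2 2->-6; in2 2->-6; result -12.
  v3: runs — in2 2->-6; result 6.
  v4: runs — v2 4->-12; v1 2->6; result -18.
  v8: runs — v3 2->6; v4 2->-18; result -18.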